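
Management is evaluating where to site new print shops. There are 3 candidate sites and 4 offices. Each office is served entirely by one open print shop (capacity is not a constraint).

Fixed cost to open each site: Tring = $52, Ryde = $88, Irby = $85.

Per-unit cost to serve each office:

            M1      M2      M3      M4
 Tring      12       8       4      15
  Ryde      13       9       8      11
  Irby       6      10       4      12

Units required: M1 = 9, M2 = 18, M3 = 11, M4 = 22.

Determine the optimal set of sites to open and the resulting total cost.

Open Irby only; minimum total cost 627.

For any fixed open set, each office goes to its cheapest open site; total = fixed + service.
{Irby}: M1→Irby 6·9=54, M2→Irby 10·18=180, M3→Irby 4·11=44, M4→Irby 12·22=264. Service 542; fixed 85; total 627.
{Tring, Irby}: service 506 + fixed 137 = 643
{Ryde, Irby}: service 502 + fixed 173 = 675
{Tring, Ryde, Irby}: M1→Irby 6·9=54, M2→Tring 8·18=144, M3→Tring 4·11=44, M4→Ryde 11·22=242. Service 484; fixed 225; total 709.
(All 7 nonempty subsets were checked; Irby only is lowest.)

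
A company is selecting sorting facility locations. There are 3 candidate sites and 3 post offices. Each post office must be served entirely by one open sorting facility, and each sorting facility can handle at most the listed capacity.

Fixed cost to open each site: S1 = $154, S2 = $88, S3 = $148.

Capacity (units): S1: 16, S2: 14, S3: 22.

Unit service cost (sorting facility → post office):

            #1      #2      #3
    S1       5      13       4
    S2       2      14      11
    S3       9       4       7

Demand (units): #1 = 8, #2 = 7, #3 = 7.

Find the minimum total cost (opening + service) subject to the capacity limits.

Open {S3}: #1→S3 9·8=72, #2→S3 4·7=28, #3→S3 7·7=49.
Loads: S3 carries 22/22. Service 149; fixed 148; total 297.
Next best feasible plan costs 329.

Minimum total cost: 297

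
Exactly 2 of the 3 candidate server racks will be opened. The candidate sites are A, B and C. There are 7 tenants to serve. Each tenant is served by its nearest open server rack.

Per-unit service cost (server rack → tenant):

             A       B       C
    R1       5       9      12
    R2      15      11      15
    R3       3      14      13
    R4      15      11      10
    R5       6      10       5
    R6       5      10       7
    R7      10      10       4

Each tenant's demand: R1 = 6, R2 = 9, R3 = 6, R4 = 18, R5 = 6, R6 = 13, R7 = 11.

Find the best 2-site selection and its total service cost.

With exactly 2 open, each tenant uses its cheapest among the chosen.
{A, C}: R1→A 5·6=30, R2→A 15·9=135, R3→A 3·6=18, R4→C 10·18=180, R5→C 5·6=30, R6→A 5·13=65, R7→C 4·11=44. Service cost 502.
{A, B}: service cost 556
{B, C}: service cost 576
Among all 3 size-2 choices, {A, C} is lowest.

Choose A and C; total service cost 502.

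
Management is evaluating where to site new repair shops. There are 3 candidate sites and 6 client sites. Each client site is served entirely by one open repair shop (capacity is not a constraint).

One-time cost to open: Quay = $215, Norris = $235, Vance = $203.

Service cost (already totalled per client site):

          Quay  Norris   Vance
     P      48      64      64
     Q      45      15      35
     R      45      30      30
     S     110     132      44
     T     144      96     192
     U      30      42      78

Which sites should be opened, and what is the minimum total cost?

Open Norris only; minimum total cost 614.

For any fixed open set, each client site goes to its cheapest open site; total = fixed + service.
{Norris}: P→Norris 64, Q→Norris 15, R→Norris 30, S→Norris 132, T→Norris 96, U→Norris 42. Service 379; fixed 235; total 614.
{Quay}: service 422 + fixed 215 = 637
{Vance}: service 443 + fixed 203 = 646
{Quay, Norris, Vance}: service 263 + fixed 653 = 916
No other subset beats 614.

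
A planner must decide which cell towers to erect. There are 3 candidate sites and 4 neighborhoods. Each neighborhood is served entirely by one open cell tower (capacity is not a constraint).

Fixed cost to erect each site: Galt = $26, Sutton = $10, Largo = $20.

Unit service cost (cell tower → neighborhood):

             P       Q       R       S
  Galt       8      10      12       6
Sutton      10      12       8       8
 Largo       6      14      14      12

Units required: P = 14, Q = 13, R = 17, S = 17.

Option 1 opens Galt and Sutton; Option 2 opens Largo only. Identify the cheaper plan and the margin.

Option 1: {Galt, Sutton}: P→Galt 8·14=112, Q→Galt 10·13=130, R→Sutton 8·17=136, S→Galt 6·17=102. Service 480; fixed 36; total 516.
Option 2: {Largo}: P→Largo 6·14=84, Q→Largo 14·13=182, R→Largo 14·17=238, S→Largo 12·17=204. Service 708; fixed 20; total 728.
Difference: |516 − 728| = 212.

Option 1 is cheaper by 212.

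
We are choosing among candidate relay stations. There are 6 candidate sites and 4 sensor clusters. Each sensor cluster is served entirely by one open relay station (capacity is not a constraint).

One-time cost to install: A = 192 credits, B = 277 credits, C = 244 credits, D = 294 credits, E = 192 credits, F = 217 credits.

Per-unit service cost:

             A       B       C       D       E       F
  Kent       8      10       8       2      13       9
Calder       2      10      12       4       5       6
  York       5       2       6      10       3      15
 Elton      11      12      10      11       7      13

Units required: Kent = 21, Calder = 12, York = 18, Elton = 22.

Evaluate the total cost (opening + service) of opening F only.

Total cost: 1034

Each sensor cluster is assigned to its cheapest site among the open ones.
{F}: Kent→F 9·21=189, Calder→F 6·12=72, York→F 15·18=270, Elton→F 13·22=286. Service 817; fixed 217; total 1034.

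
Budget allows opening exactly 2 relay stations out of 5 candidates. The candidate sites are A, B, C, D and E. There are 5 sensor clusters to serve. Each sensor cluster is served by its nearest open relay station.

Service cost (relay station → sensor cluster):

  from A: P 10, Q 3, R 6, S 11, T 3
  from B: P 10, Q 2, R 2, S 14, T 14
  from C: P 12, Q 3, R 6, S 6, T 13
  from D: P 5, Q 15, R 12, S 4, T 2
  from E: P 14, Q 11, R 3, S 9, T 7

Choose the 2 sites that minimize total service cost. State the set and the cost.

Choose B and D; total service cost 15.

With exactly 2 open, each sensor cluster uses its cheapest among the chosen.
{B, D}: P→D 5, Q→B 2, R→B 2, S→D 4, T→D 2. Service cost 15.
{A, D}: service cost 20
{C, D}: service cost 20
Among all 10 size-2 choices, {B, D} is lowest.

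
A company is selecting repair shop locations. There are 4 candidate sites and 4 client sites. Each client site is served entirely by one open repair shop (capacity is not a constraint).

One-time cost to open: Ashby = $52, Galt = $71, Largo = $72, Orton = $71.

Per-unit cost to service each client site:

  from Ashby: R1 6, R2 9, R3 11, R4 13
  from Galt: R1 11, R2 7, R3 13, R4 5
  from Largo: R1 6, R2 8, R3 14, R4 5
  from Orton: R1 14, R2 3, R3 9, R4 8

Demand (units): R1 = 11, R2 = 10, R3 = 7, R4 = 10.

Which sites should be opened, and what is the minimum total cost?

Open Largo and Orton; minimum total cost 352.

For any fixed open set, each client site goes to its cheapest open site; total = fixed + service.
{Largo, Orton}: R1→Largo 6·11=66, R2→Orton 3·10=30, R3→Orton 9·7=63, R4→Largo 5·10=50. Service 209; fixed 143; total 352.
{Ashby, Orton}: service 239 + fixed 123 = 362
{Largo}: service 294 + fixed 72 = 366
{Ashby, Galt, Largo, Orton}: service 209 + fixed 266 = 475
No other subset beats 352.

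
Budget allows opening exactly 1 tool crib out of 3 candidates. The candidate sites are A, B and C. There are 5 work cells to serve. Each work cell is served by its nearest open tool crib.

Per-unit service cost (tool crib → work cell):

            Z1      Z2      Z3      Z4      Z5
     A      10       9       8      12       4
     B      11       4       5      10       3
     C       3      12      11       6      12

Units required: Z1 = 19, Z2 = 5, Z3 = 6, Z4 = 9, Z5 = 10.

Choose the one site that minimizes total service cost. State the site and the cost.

With exactly 1 open, each work cell uses its cheapest among the chosen.
{C}: Z1→C 3·19=57, Z2→C 12·5=60, Z3→C 11·6=66, Z4→C 6·9=54, Z5→C 12·10=120. Service cost 357.
{B}: service cost 379
{A}: service cost 431
Among all 3 size-1 choices, {C} is lowest.

Choose C only; total service cost 357.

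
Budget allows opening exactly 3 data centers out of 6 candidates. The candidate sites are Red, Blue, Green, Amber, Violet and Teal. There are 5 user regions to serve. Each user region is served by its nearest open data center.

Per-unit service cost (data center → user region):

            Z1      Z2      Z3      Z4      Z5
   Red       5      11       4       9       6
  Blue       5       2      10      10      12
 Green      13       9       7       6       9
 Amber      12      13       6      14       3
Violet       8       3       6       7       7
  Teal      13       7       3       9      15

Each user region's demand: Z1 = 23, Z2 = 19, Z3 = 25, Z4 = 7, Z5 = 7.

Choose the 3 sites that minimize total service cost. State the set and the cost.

Choose Blue, Amber and Teal; total service cost 312.

With exactly 3 open, each user region uses its cheapest among the chosen.
{Blue, Amber, Teal}: Z1→Blue 5·23=115, Z2→Blue 2·19=38, Z3→Teal 3·25=75, Z4→Teal 9·7=63, Z5→Amber 3·7=21. Service cost 312.
{Blue, Violet, Teal}: service cost 326
{Red, Blue, Teal}: service cost 333
Among all 20 size-3 choices, {Blue, Amber, Teal} is lowest.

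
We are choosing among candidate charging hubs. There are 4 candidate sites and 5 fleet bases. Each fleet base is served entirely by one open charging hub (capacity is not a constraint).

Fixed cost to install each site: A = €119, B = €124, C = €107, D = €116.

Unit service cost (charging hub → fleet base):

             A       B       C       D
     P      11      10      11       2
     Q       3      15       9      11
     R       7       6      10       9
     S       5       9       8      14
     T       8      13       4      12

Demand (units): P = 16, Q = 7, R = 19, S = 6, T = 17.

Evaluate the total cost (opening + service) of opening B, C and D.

Total cost: 672

Each fleet base is assigned to its cheapest site among the open ones.
{B, C, D}: P→D 2·16=32, Q→C 9·7=63, R→B 6·19=114, S→C 8·6=48, T→C 4·17=68. Service 325; fixed 347; total 672.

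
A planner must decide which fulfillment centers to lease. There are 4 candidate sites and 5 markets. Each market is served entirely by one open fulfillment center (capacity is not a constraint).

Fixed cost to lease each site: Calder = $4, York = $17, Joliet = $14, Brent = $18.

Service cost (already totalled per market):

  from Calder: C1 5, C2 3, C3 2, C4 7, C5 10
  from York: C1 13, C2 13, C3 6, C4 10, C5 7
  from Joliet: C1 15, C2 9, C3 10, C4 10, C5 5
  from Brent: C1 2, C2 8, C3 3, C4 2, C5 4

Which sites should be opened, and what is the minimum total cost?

For any fixed open set, each market goes to its cheapest open site; total = fixed + service.
{Calder}: C1→Calder 5, C2→Calder 3, C3→Calder 2, C4→Calder 7, C5→Calder 10. Service 27; fixed 4; total 31.
{Calder, Brent}: service 13 + fixed 22 = 35
{Brent}: service 19 + fixed 18 = 37
{Calder, York, Joliet, Brent}: service 13 + fixed 53 = 66
(All 15 nonempty subsets were checked; Calder only is lowest.)

Open Calder only; minimum total cost 31.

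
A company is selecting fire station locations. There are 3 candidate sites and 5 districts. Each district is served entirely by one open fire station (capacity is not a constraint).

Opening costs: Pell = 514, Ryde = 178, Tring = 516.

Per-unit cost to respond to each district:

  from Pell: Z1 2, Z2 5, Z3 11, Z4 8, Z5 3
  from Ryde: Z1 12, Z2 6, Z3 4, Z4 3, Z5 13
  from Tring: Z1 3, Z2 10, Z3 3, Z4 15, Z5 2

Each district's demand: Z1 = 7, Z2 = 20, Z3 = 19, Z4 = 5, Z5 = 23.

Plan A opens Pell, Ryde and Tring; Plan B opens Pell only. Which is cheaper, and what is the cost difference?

Plan B is cheaper by 494.

Plan A: {Pell, Ryde, Tring}: Z1→Pell 2·7=14, Z2→Pell 5·20=100, Z3→Tring 3·19=57, Z4→Ryde 3·5=15, Z5→Tring 2·23=46. Service 232; fixed 1208; total 1440.
Plan B: {Pell}: Z1→Pell 2·7=14, Z2→Pell 5·20=100, Z3→Pell 11·19=209, Z4→Pell 8·5=40, Z5→Pell 3·23=69. Service 432; fixed 514; total 946.
Difference: |1440 − 946| = 494.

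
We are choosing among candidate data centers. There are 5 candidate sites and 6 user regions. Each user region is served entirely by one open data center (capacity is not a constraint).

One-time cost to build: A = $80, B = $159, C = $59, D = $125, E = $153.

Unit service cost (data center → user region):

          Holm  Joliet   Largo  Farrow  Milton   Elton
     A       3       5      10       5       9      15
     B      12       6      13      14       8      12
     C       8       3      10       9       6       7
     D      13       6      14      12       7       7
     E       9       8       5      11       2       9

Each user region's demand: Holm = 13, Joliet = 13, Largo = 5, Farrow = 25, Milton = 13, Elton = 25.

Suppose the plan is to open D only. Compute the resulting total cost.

Each user region is assigned to its cheapest site among the open ones.
{D}: Holm→D 13·13=169, Joliet→D 6·13=78, Largo→D 14·5=70, Farrow→D 12·25=300, Milton→D 7·13=91, Elton→D 7·25=175. Service 883; fixed 125; total 1008.

Total cost: 1008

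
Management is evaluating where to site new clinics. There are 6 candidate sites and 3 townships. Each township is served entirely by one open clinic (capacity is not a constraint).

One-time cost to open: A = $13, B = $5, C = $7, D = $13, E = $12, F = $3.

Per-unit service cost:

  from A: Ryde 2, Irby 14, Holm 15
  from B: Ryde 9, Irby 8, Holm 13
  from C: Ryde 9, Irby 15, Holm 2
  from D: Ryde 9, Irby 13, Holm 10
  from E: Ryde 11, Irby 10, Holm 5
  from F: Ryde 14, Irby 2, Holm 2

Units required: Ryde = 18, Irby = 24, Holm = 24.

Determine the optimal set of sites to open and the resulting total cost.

For any fixed open set, each township goes to its cheapest open site; total = fixed + service.
{A, F}: Ryde→A 2·18=36, Irby→F 2·24=48, Holm→F 2·24=48. Service 132; fixed 16; total 148.
{A, B, F}: service 132 + fixed 21 = 153
{A, C, F}: service 132 + fixed 23 = 155
{A, B, C, D, E, F}: Ryde→A 2·18=36, Irby→F 2·24=48, Holm→C 2·24=48. Service 132; fixed 53; total 185.
No other subset beats 148.

Open A and F; minimum total cost 148.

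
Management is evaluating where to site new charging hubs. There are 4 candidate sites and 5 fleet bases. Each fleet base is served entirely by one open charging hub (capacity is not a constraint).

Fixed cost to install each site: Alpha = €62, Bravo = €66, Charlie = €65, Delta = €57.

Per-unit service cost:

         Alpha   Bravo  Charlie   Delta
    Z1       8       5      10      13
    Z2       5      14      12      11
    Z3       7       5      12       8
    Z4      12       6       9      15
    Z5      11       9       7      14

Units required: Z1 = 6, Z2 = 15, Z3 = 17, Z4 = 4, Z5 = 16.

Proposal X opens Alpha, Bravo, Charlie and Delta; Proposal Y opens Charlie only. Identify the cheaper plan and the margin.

Proposal X is cheaper by 81.

Proposal X: {Alpha, Bravo, Charlie, Delta}: Z1→Bravo 5·6=30, Z2→Alpha 5·15=75, Z3→Bravo 5·17=85, Z4→Bravo 6·4=24, Z5→Charlie 7·16=112. Service 326; fixed 250; total 576.
Proposal Y: {Charlie}: Z1→Charlie 10·6=60, Z2→Charlie 12·15=180, Z3→Charlie 12·17=204, Z4→Charlie 9·4=36, Z5→Charlie 7·16=112. Service 592; fixed 65; total 657.
Difference: |576 − 657| = 81.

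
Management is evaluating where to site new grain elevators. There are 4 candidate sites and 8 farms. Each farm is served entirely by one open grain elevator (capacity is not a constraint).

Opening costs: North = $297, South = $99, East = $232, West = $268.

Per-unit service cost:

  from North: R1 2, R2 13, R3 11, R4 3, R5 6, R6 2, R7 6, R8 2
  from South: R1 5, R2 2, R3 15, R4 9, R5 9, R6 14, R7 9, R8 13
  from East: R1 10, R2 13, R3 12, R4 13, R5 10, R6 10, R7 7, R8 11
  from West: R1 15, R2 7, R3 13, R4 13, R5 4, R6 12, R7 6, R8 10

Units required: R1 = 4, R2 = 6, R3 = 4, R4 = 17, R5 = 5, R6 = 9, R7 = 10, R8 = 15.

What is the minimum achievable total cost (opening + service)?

Minimum total cost: 616

For any fixed open set, each farm goes to its cheapest open site; total = fixed + service.
{North}: R1→North 2·4=8, R2→North 13·6=78, R3→North 11·4=44, R4→North 3·17=51, R5→North 6·5=30, R6→North 2·9=18, R7→North 6·10=60, R8→North 2·15=30. Service 319; fixed 297; total 616.
{North, South}: R1→North 2·4=8, R2→South 2·6=12, R3→North 11·4=44, R4→North 3·17=51, R5→North 6·5=30, R6→North 2·9=18, R7→North 6·10=60, R8→North 2·15=30. Service 253; fixed 396; total 649.
{South}: R1→South 5·4=20, R2→South 2·6=12, R3→South 15·4=60, R4→South 9·17=153, R5→South 9·5=45, R6→South 14·9=126, R7→South 9·10=90, R8→South 13·15=195. Service 701; fixed 99; total 800.
{North, South, East, West}: service 243 + fixed 896 = 1139
No other subset beats 616.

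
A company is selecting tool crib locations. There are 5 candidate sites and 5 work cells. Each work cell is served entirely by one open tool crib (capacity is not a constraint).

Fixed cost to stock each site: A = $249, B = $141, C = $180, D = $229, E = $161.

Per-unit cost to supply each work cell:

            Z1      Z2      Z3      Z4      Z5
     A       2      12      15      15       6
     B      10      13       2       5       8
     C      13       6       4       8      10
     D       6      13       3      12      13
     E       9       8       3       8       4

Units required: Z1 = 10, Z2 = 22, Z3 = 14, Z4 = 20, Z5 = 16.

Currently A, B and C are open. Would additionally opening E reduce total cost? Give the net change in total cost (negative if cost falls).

Current service cost with {A, B, C}: 376.
Adding E: each work cell re-picks its cheapest; new service cost 344, saving 32.
Extra fixed cost: 161. Net change = 161 − 32 = 129.
(Totals: 946 → 1075.)

No — net change +129 (cost rises by 129).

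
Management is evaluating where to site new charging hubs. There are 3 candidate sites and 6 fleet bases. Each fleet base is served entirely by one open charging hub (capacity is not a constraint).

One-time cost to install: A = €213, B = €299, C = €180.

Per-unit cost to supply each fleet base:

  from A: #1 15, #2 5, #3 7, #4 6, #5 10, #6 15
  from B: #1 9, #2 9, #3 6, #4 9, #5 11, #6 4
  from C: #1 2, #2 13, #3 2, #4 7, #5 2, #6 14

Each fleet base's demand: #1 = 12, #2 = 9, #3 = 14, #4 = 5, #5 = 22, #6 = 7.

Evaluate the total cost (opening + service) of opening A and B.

Each fleet base is assigned to its cheapest site among the open ones.
{A, B}: #1→B 9·12=108, #2→A 5·9=45, #3→B 6·14=84, #4→A 6·5=30, #5→A 10·22=220, #6→B 4·7=28. Service 515; fixed 512; total 1027.

Total cost: 1027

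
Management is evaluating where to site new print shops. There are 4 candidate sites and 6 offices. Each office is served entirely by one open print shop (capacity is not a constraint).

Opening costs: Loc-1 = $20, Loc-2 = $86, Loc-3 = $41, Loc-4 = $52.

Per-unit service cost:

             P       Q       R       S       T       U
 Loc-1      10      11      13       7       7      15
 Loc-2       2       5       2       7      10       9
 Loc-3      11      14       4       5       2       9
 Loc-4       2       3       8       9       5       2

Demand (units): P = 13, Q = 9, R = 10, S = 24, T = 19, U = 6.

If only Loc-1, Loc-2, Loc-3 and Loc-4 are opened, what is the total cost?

Each office is assigned to its cheapest site among the open ones.
{Loc-1, Loc-2, Loc-3, Loc-4}: P→Loc-2 2·13=26, Q→Loc-4 3·9=27, R→Loc-2 2·10=20, S→Loc-3 5·24=120, T→Loc-3 2·19=38, U→Loc-4 2·6=12. Service 243; fixed 199; total 442.

Total cost: 442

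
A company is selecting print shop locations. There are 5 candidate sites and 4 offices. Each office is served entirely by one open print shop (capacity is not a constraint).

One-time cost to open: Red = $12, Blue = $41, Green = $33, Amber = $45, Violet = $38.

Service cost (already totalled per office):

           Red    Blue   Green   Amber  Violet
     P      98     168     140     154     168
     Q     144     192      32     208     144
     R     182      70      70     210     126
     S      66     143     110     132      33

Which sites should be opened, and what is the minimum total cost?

For any fixed open set, each office goes to its cheapest open site; total = fixed + service.
{Red, Green}: P→Red 98, Q→Green 32, R→Green 70, S→Red 66. Service 266; fixed 45; total 311.
{Red, Green, Violet}: P→Red 98, Q→Green 32, R→Green 70, S→Violet 33. Service 233; fixed 83; total 316.
{Green, Violet}: service 275 + fixed 71 = 346
{Red, Blue, Green, Amber, Violet}: P→Red 98, Q→Green 32, R→Blue 70, S→Violet 33. Service 233; fixed 169; total 402.
No other subset beats 311.

Open Red and Green; minimum total cost 311.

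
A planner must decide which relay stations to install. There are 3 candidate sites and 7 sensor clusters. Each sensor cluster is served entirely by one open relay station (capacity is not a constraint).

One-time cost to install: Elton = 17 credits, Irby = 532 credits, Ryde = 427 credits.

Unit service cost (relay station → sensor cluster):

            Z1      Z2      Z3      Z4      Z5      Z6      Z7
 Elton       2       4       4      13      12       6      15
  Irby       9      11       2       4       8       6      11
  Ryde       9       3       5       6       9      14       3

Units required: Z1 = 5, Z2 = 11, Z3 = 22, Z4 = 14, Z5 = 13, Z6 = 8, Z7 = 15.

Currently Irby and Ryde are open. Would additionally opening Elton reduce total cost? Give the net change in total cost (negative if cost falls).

Yes — net change −18 (cost falls by 18).

Current service cost with {Irby, Ryde}: 375.
Adding Elton: each sensor cluster re-picks its cheapest; new service cost 340, saving 35.
Extra fixed cost: 17. Net change = 17 − 35 = -18.
(Totals: 1334 → 1316.)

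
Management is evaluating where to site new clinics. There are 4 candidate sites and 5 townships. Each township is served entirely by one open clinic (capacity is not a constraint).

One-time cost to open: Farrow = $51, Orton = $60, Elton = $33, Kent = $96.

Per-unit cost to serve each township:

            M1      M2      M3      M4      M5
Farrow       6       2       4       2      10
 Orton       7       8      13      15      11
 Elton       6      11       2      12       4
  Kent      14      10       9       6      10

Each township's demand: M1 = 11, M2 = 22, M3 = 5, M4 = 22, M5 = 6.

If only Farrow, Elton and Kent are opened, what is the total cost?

Total cost: 368

Each township is assigned to its cheapest site among the open ones.
{Farrow, Elton, Kent}: M1→Farrow 6·11=66, M2→Farrow 2·22=44, M3→Elton 2·5=10, M4→Farrow 2·22=44, M5→Elton 4·6=24. Service 188; fixed 180; total 368.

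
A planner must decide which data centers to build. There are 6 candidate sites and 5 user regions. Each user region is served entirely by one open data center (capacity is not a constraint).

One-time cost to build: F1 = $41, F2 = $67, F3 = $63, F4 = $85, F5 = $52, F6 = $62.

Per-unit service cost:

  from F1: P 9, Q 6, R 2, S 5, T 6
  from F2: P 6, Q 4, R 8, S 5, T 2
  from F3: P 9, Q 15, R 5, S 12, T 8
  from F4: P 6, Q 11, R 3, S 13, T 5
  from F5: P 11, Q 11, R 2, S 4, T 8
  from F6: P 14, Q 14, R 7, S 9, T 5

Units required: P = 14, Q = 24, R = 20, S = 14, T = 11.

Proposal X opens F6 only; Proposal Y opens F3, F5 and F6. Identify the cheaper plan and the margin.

Proposal X: {F6}: P→F6 14·14=196, Q→F6 14·24=336, R→F6 7·20=140, S→F6 9·14=126, T→F6 5·11=55. Service 853; fixed 62; total 915.
Proposal Y: {F3, F5, F6}: P→F3 9·14=126, Q→F5 11·24=264, R→F5 2·20=40, S→F5 4·14=56, T→F6 5·11=55. Service 541; fixed 177; total 718.
Difference: |915 − 718| = 197.

Proposal Y is cheaper by 197.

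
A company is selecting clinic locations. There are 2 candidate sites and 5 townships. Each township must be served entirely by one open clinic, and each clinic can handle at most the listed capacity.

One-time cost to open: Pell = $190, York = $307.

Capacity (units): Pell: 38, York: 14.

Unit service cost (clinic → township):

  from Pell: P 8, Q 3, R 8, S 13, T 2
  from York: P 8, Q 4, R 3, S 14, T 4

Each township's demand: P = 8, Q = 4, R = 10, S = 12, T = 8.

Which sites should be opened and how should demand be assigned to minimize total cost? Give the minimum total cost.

Open {Pell, York}: P→Pell 8·8=64, Q→Pell 3·4=12, R→York 3·10=30, S→Pell 13·12=156, T→Pell 2·8=16.
Loads: Pell carries 32/38, York carries 10/14. Service 278; fixed 497; total 775.
Next best feasible plan costs 779.

Minimum total cost: 775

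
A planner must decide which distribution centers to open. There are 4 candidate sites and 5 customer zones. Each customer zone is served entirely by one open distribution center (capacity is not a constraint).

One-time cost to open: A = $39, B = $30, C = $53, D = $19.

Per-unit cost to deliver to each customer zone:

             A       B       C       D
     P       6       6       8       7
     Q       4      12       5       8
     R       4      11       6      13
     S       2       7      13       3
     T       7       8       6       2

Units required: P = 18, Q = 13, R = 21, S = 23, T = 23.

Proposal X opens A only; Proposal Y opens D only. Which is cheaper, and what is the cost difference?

Proposal X: {A}: P→A 6·18=108, Q→A 4·13=52, R→A 4·21=84, S→A 2·23=46, T→A 7·23=161. Service 451; fixed 39; total 490.
Proposal Y: {D}: P→D 7·18=126, Q→D 8·13=104, R→D 13·21=273, S→D 3·23=69, T→D 2·23=46. Service 618; fixed 19; total 637.
Difference: |490 − 637| = 147.

Proposal X is cheaper by 147.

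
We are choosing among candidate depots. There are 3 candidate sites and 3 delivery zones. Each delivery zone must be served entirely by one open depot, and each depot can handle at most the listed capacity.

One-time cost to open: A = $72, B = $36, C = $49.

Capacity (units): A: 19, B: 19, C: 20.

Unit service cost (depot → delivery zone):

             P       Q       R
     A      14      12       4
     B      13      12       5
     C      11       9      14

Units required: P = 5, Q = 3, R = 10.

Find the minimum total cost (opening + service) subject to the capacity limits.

Minimum total cost: 187

Open {B}: P→B 13·5=65, Q→B 12·3=36, R→B 5·10=50.
Loads: B carries 18/19. Service 151; fixed 36; total 187.
Next best feasible plan costs 217.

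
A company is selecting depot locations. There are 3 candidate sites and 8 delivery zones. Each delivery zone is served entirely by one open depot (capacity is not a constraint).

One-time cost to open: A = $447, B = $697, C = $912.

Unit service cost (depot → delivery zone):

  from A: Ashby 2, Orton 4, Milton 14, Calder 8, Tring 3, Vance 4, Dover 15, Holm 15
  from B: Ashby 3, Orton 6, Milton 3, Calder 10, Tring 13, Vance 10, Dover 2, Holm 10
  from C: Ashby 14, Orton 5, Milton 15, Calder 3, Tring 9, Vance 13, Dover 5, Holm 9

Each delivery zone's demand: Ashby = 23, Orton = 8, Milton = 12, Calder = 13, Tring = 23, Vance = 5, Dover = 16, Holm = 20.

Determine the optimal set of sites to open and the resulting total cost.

For any fixed open set, each delivery zone goes to its cheapest open site; total = fixed + service.
{A}: Ashby→A 2·23=46, Orton→A 4·8=32, Milton→A 14·12=168, Calder→A 8·13=104, Tring→A 3·23=69, Vance→A 4·5=20, Dover→A 15·16=240, Holm→A 15·20=300. Service 979; fixed 447; total 1426.
{B}: service 864 + fixed 697 = 1561
{A, B}: Ashby→A 2·23=46, Orton→A 4·8=32, Milton→B 3·12=36, Calder→A 8·13=104, Tring→A 3·23=69, Vance→A 4·5=20, Dover→B 2·16=32, Holm→B 10·20=200. Service 539; fixed 1144; total 1683.
{A, B, C}: Ashby→A 2·23=46, Orton→A 4·8=32, Milton→B 3·12=36, Calder→C 3·13=39, Tring→A 3·23=69, Vance→A 4·5=20, Dover→B 2·16=32, Holm→C 9·20=180. Service 454; fixed 2056; total 2510.
No other subset beats 1426.

Open A only; minimum total cost 1426.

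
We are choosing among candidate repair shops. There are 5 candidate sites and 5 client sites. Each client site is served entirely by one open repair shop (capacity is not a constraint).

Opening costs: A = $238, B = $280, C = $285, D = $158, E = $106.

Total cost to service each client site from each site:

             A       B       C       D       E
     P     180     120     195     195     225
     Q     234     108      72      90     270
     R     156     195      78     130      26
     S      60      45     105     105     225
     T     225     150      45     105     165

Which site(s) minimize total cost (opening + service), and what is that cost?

For any fixed open set, each client site goes to its cheapest open site; total = fixed + service.
{C}: P→C 195, Q→C 72, R→C 78, S→C 105, T→C 45. Service 495; fixed 285; total 780.
{D}: service 625 + fixed 158 = 783
{D, E}: P→D 195, Q→D 90, R→E 26, S→D 105, T→D 105. Service 521; fixed 264; total 785.
{A, B, C, D, E}: P→B 120, Q→C 72, R→E 26, S→B 45, T→C 45. Service 308; fixed 1067; total 1375.
No other subset beats 780.

Open C only; minimum total cost 780.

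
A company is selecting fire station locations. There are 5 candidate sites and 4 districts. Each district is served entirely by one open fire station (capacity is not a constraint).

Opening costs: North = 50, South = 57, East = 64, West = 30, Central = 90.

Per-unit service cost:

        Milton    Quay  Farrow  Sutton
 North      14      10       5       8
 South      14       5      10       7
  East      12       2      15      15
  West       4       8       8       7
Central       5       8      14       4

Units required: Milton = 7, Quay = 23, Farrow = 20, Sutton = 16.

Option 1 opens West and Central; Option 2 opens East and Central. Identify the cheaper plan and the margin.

Option 1: {West, Central}: Milton→West 4·7=28, Quay→West 8·23=184, Farrow→West 8·20=160, Sutton→Central 4·16=64. Service 436; fixed 120; total 556.
Option 2: {East, Central}: Milton→Central 5·7=35, Quay→East 2·23=46, Farrow→Central 14·20=280, Sutton→Central 4·16=64. Service 425; fixed 154; total 579.
Difference: |556 − 579| = 23.

Option 1 is cheaper by 23.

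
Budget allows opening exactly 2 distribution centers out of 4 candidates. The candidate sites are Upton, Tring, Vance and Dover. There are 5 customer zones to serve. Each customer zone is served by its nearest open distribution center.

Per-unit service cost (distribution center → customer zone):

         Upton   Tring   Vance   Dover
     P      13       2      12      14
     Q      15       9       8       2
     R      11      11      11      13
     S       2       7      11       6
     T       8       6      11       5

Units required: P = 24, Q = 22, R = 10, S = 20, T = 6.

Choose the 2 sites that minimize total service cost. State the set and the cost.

With exactly 2 open, each customer zone uses its cheapest among the chosen.
{Tring, Dover}: P→Tring 2·24=48, Q→Dover 2·22=44, R→Tring 11·10=110, S→Dover 6·20=120, T→Dover 5·6=30. Service cost 352.
{Upton, Tring}: service cost 432
{Tring, Vance}: service cost 510
Among all 6 size-2 choices, {Tring, Dover} is lowest.

Choose Tring and Dover; total service cost 352.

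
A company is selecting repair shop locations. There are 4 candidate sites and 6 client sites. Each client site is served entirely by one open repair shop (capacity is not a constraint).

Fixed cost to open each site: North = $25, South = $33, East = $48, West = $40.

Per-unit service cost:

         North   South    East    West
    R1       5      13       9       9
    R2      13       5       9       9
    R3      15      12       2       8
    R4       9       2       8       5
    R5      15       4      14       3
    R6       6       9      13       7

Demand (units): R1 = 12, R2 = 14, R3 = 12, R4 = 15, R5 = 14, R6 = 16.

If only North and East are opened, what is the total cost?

Total cost: 695

Each client site is assigned to its cheapest site among the open ones.
{North, East}: R1→North 5·12=60, R2→East 9·14=126, R3→East 2·12=24, R4→East 8·15=120, R5→East 14·14=196, R6→North 6·16=96. Service 622; fixed 73; total 695.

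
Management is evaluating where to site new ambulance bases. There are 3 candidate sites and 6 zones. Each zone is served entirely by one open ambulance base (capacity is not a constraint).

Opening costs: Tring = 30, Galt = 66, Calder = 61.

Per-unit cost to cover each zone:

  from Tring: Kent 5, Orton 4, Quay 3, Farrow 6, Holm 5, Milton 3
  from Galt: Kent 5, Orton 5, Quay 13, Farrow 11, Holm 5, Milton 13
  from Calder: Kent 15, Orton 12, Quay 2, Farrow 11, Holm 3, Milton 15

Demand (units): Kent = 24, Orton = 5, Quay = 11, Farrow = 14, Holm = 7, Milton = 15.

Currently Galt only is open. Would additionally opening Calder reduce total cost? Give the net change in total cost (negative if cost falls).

Current service cost with {Galt}: 672.
Adding Calder: each zone re-picks its cheapest; new service cost 537, saving 135.
Extra fixed cost: 61. Net change = 61 − 135 = -74.
(Totals: 738 → 664.)

Yes — net change −74 (cost falls by 74).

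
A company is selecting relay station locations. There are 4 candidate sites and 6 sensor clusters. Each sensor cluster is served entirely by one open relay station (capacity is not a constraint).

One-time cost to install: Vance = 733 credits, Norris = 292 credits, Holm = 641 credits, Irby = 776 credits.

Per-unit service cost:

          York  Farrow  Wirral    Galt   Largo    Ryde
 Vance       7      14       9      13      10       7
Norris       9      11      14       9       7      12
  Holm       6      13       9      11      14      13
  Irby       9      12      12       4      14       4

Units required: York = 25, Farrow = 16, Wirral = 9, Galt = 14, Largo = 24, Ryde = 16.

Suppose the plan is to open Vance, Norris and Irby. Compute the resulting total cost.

Each sensor cluster is assigned to its cheapest site among the open ones.
{Vance, Norris, Irby}: York→Vance 7·25=175, Farrow→Norris 11·16=176, Wirral→Vance 9·9=81, Galt→Irby 4·14=56, Largo→Norris 7·24=168, Ryde→Irby 4·16=64. Service 720; fixed 1801; total 2521.

Total cost: 2521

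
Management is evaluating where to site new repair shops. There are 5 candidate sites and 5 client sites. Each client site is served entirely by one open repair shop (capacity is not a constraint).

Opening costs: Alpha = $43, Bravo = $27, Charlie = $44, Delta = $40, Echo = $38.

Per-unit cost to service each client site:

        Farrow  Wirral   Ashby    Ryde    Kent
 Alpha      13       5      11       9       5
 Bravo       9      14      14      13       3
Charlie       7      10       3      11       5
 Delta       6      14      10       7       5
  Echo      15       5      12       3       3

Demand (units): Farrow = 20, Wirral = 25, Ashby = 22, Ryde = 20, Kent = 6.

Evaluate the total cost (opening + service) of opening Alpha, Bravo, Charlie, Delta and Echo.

Total cost: 581

Each client site is assigned to its cheapest site among the open ones.
{Alpha, Bravo, Charlie, Delta, Echo}: Farrow→Delta 6·20=120, Wirral→Alpha 5·25=125, Ashby→Charlie 3·22=66, Ryde→Echo 3·20=60, Kent→Bravo 3·6=18. Service 389; fixed 192; total 581.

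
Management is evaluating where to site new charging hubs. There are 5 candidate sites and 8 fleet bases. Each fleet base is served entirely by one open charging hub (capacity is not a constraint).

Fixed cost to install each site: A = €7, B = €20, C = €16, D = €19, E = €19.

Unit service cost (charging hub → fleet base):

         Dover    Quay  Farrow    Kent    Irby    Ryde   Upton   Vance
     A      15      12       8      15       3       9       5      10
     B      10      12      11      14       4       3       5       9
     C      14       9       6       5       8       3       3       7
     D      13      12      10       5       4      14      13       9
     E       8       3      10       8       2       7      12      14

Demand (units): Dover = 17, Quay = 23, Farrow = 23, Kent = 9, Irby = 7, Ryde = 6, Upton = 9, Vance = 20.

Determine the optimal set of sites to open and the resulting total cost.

For any fixed open set, each fleet base goes to its cheapest open site; total = fixed + service.
{C, E}: Dover→E 8·17=136, Quay→E 3·23=69, Farrow→C 6·23=138, Kent→C 5·9=45, Irby→E 2·7=14, Ryde→C 3·6=18, Upton→C 3·9=27, Vance→C 7·20=140. Service 587; fixed 35; total 622.
{A, C, E}: service 587 + fixed 42 = 629
{C, D, E}: service 587 + fixed 54 = 641
{A, B, C, D, E}: service 587 + fixed 81 = 668
No other subset beats 622.

Open C and E; minimum total cost 622.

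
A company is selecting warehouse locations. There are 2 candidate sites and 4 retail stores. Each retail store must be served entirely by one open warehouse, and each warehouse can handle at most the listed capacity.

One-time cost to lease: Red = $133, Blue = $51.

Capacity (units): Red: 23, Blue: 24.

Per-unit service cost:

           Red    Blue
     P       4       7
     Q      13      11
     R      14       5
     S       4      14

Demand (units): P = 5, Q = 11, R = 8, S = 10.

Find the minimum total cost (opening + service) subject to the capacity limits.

Open {Red, Blue}: P→Red 4·5=20, Q→Blue 11·11=121, R→Blue 5·8=40, S→Red 4·10=40.
Loads: Red carries 15/23, Blue carries 19/24. Service 221; fixed 184; total 405.
Next best feasible plan costs 420.

Minimum total cost: 405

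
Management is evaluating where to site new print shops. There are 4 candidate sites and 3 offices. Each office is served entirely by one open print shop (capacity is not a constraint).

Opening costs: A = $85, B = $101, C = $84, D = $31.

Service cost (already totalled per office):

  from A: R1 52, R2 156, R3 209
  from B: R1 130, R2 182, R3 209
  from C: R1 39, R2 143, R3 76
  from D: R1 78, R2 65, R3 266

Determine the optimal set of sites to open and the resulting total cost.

Open C and D; minimum total cost 295.

For any fixed open set, each office goes to its cheapest open site; total = fixed + service.
{C, D}: R1→C 39, R2→D 65, R3→C 76. Service 180; fixed 115; total 295.
{C}: service 258 + fixed 84 = 342
{A, C, D}: service 180 + fixed 200 = 380
{A, B, C, D}: R1→C 39, R2→D 65, R3→C 76. Service 180; fixed 301; total 481.
No other subset beats 295.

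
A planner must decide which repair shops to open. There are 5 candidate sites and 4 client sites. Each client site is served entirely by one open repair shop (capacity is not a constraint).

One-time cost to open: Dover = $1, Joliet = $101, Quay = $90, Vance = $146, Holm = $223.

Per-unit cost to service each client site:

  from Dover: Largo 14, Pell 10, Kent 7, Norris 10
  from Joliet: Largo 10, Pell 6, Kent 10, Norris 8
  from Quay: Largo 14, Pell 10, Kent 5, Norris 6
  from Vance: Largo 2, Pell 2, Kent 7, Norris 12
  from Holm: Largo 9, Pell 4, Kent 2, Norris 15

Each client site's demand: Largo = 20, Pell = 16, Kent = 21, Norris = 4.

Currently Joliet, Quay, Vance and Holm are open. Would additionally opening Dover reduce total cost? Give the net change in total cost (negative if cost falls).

Current service cost with {Joliet, Quay, Vance, Holm}: 138.
Adding Dover: each client site re-picks its cheapest; new service cost 138, saving 0.
Extra fixed cost: 1. Net change = 1 − 0 = 1.
(Totals: 698 → 699.)

No — net change +1 (cost rises by 1).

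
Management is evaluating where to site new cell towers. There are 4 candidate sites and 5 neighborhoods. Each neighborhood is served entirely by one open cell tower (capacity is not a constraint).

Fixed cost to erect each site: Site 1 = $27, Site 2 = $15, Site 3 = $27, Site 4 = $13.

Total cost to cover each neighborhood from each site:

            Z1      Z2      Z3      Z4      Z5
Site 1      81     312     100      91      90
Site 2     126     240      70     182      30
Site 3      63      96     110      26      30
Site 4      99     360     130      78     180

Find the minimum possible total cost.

For any fixed open set, each neighborhood goes to its cheapest open site; total = fixed + service.
{Site 2, Site 3}: Z1→Site 3 63, Z2→Site 3 96, Z3→Site 2 70, Z4→Site 3 26, Z5→Site 2 30. Service 285; fixed 42; total 327.
{Site 2, Site 3, Site 4}: Z1→Site 3 63, Z2→Site 3 96, Z3→Site 2 70, Z4→Site 3 26, Z5→Site 2 30. Service 285; fixed 55; total 340.
{Site 3}: Z1→Site 3 63, Z2→Site 3 96, Z3→Site 3 110, Z4→Site 3 26, Z5→Site 3 30. Service 325; fixed 27; total 352.
{Site 1, Site 2, Site 3, Site 4}: Z1→Site 3 63, Z2→Site 3 96, Z3→Site 2 70, Z4→Site 3 26, Z5→Site 2 30. Service 285; fixed 82; total 367.
No other subset beats 327.

Minimum total cost: 327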